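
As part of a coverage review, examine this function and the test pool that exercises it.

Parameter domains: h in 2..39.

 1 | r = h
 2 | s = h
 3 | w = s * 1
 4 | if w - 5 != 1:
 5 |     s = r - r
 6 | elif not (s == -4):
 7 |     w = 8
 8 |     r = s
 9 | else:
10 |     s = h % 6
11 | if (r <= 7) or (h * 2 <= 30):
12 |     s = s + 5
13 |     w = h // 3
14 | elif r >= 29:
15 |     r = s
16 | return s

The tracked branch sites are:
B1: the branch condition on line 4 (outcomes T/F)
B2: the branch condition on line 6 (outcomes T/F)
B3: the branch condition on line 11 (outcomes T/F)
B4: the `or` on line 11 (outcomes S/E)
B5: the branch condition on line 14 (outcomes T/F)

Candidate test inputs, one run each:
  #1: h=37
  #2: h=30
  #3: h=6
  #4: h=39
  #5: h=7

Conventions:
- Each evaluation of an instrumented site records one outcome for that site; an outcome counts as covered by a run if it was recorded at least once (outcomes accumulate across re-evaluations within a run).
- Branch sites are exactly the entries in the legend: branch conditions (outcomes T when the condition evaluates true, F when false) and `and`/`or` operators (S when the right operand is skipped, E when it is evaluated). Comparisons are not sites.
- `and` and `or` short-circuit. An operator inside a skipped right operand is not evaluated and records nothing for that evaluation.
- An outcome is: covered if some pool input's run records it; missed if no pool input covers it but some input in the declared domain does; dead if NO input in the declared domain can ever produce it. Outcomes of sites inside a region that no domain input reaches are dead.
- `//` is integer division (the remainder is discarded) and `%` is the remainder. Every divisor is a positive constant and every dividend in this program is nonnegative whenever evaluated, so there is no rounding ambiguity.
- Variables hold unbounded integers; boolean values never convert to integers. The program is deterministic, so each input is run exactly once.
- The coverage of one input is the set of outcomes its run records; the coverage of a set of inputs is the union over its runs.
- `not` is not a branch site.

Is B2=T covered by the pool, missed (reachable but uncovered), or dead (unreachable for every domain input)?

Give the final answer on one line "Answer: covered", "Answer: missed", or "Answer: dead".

B2=T is recorded by pool input(s) 3 -> covered

Answer: covered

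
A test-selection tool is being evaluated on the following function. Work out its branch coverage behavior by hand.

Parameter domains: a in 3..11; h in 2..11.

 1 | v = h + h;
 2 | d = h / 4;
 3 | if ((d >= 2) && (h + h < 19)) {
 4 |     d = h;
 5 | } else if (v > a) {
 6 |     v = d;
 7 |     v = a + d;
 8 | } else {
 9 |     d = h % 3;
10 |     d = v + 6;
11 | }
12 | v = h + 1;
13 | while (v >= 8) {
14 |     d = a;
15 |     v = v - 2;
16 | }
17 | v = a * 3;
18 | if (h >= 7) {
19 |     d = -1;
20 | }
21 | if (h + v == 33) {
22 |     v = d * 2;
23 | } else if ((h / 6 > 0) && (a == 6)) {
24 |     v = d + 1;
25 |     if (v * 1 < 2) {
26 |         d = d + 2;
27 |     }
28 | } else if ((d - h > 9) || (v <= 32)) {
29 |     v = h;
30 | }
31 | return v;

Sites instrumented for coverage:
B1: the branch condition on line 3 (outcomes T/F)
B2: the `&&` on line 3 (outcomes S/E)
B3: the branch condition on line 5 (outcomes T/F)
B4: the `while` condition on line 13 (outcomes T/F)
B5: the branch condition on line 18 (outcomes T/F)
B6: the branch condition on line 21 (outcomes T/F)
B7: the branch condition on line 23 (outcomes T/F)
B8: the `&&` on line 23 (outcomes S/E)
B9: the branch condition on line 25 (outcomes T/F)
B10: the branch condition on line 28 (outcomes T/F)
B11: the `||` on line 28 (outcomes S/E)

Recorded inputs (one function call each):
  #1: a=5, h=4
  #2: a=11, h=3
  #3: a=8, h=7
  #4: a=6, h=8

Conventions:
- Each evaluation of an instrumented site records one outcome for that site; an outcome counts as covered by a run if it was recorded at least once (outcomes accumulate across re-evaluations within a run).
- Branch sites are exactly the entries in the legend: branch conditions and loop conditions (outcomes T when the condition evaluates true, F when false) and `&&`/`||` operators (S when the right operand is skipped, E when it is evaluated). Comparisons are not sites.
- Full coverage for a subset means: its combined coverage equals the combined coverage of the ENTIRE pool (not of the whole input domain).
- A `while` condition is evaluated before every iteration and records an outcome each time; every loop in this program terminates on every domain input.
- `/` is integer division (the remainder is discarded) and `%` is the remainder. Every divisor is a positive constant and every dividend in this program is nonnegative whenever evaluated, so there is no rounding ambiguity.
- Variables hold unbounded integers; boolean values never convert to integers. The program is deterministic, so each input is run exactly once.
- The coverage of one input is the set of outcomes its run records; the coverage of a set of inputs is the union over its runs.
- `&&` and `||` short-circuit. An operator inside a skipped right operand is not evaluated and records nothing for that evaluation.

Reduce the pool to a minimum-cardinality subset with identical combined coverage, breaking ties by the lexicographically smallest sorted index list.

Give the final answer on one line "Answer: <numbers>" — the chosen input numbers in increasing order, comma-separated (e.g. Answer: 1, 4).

run #1 (a=5, h=4) records B1=F, B2=S, B3=T, B4=F, B5=F, B6=F, B7=F, B8=S, B10=T, B11=E
run #2 (a=11, h=3) records B1=F, B2=S, B3=F, B4=F, B5=F, B6=F, B7=F, B8=S, B10=F, B11=E
run #3 (a=8, h=7) records B1=F, B2=S, B3=T, B4=T, B4=F, B5=T, B6=F, B7=F, B8=E, B10=T, B11=E
run #4 (a=6, h=8) records B1=T, B2=E, B4=T, B4=F, B5=T, B6=F, B7=T, B8=E, B9=T
together the pool reaches 19 outcomes: B1=T, B1=F, B2=S, B2=E, B3=T, B3=F, B4=T, B4=F, B5=T, B5=F, B6=F, B7=T, B7=F, B8=S, B8=E, B9=T, B10=T, B10=F, B11=E
every size-1 subset falls short of the 19 outcomes (best: 11/19)
every size-2 subset falls short of the 19 outcomes (best: 17/19)
at size 3, {1, 2, 4} reaches all 19 outcomes; every lexicographically earlier size-3 subset fails

Answer: 1, 2, 4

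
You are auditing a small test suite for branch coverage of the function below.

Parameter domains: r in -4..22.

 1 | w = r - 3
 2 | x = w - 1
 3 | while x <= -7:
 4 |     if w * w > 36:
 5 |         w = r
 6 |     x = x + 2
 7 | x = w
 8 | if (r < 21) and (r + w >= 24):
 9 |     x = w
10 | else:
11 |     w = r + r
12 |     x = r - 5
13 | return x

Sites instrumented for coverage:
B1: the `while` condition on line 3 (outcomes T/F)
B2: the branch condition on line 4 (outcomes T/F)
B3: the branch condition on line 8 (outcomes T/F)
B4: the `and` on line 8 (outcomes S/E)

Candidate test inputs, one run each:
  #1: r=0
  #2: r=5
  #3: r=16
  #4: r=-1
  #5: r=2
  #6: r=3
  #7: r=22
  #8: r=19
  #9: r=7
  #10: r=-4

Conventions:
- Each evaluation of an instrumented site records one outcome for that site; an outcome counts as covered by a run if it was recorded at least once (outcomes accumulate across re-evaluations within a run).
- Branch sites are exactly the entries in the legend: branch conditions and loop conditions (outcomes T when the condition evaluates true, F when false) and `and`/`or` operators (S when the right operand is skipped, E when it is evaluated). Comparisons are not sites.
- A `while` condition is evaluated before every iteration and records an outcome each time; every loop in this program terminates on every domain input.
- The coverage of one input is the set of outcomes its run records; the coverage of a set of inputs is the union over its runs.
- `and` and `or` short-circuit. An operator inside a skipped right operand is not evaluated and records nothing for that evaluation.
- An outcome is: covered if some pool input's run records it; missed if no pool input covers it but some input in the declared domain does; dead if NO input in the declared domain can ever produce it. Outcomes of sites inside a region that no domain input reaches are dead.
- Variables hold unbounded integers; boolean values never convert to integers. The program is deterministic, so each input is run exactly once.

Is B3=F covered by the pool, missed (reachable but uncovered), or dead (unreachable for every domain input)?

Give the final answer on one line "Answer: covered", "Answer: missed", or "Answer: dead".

B3=F is recorded by pool input(s) 1, 2, 4, 5, 6, 7, 9, 10 -> covered

Answer: covered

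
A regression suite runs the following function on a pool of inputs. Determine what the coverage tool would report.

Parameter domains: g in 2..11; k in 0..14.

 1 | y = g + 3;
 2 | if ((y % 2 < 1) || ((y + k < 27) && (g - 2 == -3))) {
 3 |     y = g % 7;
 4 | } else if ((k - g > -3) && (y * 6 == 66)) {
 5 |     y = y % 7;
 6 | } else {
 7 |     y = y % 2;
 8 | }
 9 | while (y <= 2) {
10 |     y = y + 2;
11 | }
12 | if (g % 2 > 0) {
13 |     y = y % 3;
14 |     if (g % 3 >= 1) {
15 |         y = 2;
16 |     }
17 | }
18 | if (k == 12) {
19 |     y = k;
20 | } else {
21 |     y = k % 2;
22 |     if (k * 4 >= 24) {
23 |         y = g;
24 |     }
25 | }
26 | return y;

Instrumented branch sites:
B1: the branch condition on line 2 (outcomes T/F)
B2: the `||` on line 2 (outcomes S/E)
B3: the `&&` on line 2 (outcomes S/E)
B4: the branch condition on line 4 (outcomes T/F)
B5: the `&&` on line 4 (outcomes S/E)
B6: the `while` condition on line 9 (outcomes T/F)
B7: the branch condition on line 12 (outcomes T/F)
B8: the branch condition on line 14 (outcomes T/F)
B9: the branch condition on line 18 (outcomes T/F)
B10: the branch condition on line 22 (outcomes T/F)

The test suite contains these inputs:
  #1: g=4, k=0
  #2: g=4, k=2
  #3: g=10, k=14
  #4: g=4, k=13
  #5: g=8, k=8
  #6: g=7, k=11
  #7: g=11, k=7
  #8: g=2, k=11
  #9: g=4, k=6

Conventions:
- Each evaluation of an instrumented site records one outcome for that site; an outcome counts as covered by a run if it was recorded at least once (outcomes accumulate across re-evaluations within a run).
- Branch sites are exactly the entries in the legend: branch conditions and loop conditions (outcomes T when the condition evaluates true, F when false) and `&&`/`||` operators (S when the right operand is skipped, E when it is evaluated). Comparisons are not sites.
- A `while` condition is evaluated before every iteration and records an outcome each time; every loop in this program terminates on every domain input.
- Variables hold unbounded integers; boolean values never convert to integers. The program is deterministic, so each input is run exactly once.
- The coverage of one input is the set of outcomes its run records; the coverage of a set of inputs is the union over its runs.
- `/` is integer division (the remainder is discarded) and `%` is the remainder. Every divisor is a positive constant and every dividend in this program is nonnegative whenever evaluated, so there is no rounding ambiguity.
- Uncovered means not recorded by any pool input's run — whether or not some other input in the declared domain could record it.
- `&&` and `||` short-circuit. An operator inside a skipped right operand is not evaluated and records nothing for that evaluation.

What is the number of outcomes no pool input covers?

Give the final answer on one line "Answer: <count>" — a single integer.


#1 (g=4, k=0) -> B2->E, B3->E, B1->F, B5->S, B4->F, B6->T, B6->F, B7->F, B9->F, B10->F; covered: B1=F, B2=E, B3=E, B4=F, B5=S, B6=T, B6=F, B7=F, B9=F, B10=F
#2 (g=4, k=2) -> B2->E, B3->E, B1->F, B5->E, B4->F, B6->T, B6->F, B7->F, B9->F, B10->F; covered: B1=F, B2=E, B3=E, B4=F, B5=E, B6=T, B6=F, B7=F, B9=F, B10=F
#3 (g=10, k=14) -> B2->E, B3->S, B1->F, B5->E, B4->F, B6->T, B6->F, B7->F, B9->F, B10->T; covered: B1=F, B2=E, B3=S, B4=F, B5=E, B6=T, B6=F, B7=F, B9=F, B10=T
#4 (g=4, k=13) -> B2->E, B3->E, B1->F, B5->E, B4->F, B6->T, B6->F, B7->F, B9->F, B10->T; covered: B1=F, B2=E, B3=E, B4=F, B5=E, B6=T, B6=F, B7=F, B9=F, B10=T
#5 (g=8, k=8) -> B2->E, B3->E, B1->F, B5->E, B4->T, B6->F, B7->F, B9->F, B10->T; covered: B1=F, B2=E, B3=E, B4=T, B5=E, B6=F, B7=F, B9=F, B10=T
#6 (g=7, k=11) -> B2->S, B1->T, B6->T, B6->T, B6->F, B7->T, B8->T, B9->F, B10->T; covered: B1=T, B2=S, B6=T, B6=F, B7=T, B8=T, B9=F, B10=T
#7 (g=11, k=7) -> B2->S, B1->T, B6->F, B7->T, B8->T, B9->F, B10->T; covered: B1=T, B2=S, B6=F, B7=T, B8=T, B9=F, B10=T
#8 (g=2, k=11) -> B2->E, B3->E, B1->F, B5->E, B4->F, B6->T, B6->F, B7->F, B9->F, B10->T; covered: B1=F, B2=E, B3=E, B4=F, B5=E, B6=T, B6=F, B7=F, B9=F, B10=T
#9 (g=4, k=6) -> B2->E, B3->E, B1->F, B5->E, B4->F, B6->T, B6->F, B7->F, B9->F, B10->T; covered: B1=F, B2=E, B3=E, B4=F, B5=E, B6=T, B6=F, B7=F, B9=F, B10=T
union over the pool: B1=T, B1=F, B2=S, B2=E, B3=S, B3=E, B4=T, B4=F, B5=S, B5=E, B6=T, B6=F, B7=T, B7=F, B8=T, B9=F, B10=T, B10=F
uncovered (2 of 20): B8=F, B9=T
Answer: 2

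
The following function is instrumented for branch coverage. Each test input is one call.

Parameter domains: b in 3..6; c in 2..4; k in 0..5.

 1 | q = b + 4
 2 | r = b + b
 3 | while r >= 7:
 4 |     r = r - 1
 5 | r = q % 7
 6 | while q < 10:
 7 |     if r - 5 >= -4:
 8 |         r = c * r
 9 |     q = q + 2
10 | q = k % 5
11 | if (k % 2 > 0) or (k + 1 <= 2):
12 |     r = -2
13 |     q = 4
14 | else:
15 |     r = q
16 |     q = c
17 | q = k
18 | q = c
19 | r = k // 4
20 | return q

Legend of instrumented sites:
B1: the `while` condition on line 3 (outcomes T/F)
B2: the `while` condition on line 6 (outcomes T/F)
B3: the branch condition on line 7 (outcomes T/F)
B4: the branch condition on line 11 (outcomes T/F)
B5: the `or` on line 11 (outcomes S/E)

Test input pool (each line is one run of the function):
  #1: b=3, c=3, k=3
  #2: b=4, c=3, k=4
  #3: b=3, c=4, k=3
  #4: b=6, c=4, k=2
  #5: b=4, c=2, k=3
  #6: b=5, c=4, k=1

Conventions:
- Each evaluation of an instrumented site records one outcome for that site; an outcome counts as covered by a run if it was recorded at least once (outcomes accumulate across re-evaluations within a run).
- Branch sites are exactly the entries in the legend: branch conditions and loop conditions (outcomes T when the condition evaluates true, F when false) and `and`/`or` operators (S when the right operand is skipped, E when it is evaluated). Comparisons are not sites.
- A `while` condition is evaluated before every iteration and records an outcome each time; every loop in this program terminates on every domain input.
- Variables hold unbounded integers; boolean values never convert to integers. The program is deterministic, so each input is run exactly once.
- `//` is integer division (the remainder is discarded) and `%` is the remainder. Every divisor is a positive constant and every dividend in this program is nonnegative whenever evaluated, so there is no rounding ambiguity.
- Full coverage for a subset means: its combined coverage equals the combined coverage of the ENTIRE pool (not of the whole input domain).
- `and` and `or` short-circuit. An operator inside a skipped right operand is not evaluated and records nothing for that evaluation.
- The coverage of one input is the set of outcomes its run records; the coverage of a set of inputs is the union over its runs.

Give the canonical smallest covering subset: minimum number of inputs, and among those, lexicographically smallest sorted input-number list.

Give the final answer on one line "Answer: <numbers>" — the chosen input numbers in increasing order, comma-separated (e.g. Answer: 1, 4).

test 1 (b=3, c=3, k=3) fires B1->F, B2->T, B3->F, B2->T, B3->F, B2->F, B5->S, B4->T; hits B1=F, B2=T, B2=F, B3=F, B4=T, B5=S
test 2 (b=4, c=3, k=4) fires B1->T, B1->T, B1->F, B2->T, B3->T, B2->F, B5->E, B4->F; hits B1=T, B1=F, B2=T, B2=F, B3=T, B4=F, B5=E
test 3 (b=3, c=4, k=3) fires B1->F, B2->T, B3->F, B2->T, B3->F, B2->F, B5->S, B4->T; hits B1=F, B2=T, B2=F, B3=F, B4=T, B5=S
test 4 (b=6, c=4, k=2) fires B1->T, B1->T, B1->T, B1->T, B1->T, B1->T, B1->F, B2->F, B5->E, B4->F; hits B1=T, B1=F, B2=F, B4=F, B5=E
test 5 (b=4, c=2, k=3) fires B1->T, B1->T, B1->F, B2->T, B3->T, B2->F, B5->S, B4->T; hits B1=T, B1=F, B2=T, B2=F, B3=T, B4=T, B5=S
test 6 (b=5, c=4, k=1) fires B1->T, B1->T, B1->T, B1->T, B1->F, B2->T, B3->T, B2->F, B5->S, B4->T; hits B1=T, B1=F, B2=T, B2=F, B3=T, B4=T, B5=S
the full pool covers 10 outcomes: B1=T, B1=F, B2=T, B2=F, B3=T, B3=F, B4=T, B4=F, B5=S, B5=E
checked all size-1 subsets: none covers 10 outcomes (max 7/10)
inputs {1, 2} (size 2) cover everything; no size-2 subset with a lexicographically smaller index list covers all 10

Answer: 1, 2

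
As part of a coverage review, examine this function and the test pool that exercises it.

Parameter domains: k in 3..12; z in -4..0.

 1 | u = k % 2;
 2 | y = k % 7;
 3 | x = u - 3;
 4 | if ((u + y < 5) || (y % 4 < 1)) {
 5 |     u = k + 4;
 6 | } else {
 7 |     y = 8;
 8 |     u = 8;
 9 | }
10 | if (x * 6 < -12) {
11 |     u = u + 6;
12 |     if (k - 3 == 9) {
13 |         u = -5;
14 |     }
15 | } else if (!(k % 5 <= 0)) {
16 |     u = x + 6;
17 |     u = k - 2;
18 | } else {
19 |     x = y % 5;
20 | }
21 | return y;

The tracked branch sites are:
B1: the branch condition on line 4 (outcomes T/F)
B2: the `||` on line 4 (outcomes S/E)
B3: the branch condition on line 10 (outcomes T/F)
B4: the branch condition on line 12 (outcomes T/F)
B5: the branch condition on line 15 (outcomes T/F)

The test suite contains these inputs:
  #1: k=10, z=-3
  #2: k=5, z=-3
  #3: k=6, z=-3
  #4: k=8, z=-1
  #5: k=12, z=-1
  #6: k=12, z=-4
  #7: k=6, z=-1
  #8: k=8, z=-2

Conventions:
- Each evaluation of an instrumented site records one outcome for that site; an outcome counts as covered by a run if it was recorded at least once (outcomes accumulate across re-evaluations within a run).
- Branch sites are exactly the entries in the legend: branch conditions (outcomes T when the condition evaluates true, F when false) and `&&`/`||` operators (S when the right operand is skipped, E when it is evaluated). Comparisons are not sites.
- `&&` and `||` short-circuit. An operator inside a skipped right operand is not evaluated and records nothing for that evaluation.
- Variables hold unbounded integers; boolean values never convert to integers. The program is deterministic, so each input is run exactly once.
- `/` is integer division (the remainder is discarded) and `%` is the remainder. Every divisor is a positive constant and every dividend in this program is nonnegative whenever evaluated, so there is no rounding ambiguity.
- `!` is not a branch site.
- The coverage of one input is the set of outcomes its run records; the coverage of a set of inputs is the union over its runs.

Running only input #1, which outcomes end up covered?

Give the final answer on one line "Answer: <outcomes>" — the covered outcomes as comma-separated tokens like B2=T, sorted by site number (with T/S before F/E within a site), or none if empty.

Event log for input #1 (k=10, z=-3):
  B2->S, B1->T, B3->T, B4->F
collecting distinct outcomes: B1=T, B2=S, B3=T, B4=F

Answer: B1=T, B2=S, B3=T, B4=F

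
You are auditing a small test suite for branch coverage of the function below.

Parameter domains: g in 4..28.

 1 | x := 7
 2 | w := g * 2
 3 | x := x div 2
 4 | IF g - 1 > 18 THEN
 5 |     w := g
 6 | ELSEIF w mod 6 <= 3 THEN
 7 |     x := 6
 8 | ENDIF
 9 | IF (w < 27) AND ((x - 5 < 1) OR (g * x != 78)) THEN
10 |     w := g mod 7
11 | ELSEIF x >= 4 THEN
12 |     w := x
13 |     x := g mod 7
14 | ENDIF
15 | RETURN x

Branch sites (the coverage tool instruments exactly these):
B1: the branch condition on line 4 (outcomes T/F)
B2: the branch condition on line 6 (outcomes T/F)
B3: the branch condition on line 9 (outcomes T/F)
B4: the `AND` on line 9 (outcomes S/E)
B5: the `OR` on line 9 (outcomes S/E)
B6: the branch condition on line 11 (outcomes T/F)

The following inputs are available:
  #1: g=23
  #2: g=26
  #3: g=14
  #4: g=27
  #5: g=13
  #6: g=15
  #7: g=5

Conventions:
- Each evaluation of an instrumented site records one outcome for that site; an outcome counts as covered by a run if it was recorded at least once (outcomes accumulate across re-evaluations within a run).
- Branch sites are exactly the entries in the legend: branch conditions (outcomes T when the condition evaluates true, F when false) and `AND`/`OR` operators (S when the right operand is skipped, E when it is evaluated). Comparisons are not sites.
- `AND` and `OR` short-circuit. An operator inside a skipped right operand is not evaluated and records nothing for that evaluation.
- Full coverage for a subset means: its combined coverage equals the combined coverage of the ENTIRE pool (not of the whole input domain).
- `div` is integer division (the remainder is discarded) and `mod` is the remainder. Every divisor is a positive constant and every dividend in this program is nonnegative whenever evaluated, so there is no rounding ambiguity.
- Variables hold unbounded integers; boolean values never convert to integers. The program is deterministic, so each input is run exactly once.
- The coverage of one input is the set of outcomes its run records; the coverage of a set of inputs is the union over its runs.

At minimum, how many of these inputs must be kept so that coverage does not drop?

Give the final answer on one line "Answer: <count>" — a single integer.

test 1 (g=23) fires B1->T, B4->E, B5->S, B3->T; hits B1=T, B3=T, B4=E, B5=S
test 2 (g=26) fires B1->T, B4->E, B5->S, B3->T; hits B1=T, B3=T, B4=E, B5=S
test 3 (g=14) fires B1->F, B2->F, B4->S, B3->F, B6->F; hits B1=F, B2=F, B3=F, B4=S, B6=F
test 4 (g=27) fires B1->T, B4->S, B3->F, B6->F; hits B1=T, B3=F, B4=S, B6=F
test 5 (g=13) fires B1->F, B2->T, B4->E, B5->E, B3->F, B6->T; hits B1=F, B2=T, B3=F, B4=E, B5=E, B6=T
test 6 (g=15) fires B1->F, B2->T, B4->S, B3->F, B6->T; hits B1=F, B2=T, B3=F, B4=S, B6=T
test 7 (g=5) fires B1->F, B2->F, B4->E, B5->S, B3->T; hits B1=F, B2=F, B3=T, B4=E, B5=S
pool-wide coverage (12 outcomes): B1=T, B1=F, B2=T, B2=F, B3=T, B3=F, B4=S, B4=E, B5=S, B5=E, B6=T, B6=F
every size-1 subset falls short of the 12 outcomes (best: 6/12)
every size-2 subset falls short of the 12 outcomes (best: 9/12)
inputs {1, 3, 5} (size 3) cover everything; no size-3 subset with a lexicographically smaller index list covers all 12

Answer: 3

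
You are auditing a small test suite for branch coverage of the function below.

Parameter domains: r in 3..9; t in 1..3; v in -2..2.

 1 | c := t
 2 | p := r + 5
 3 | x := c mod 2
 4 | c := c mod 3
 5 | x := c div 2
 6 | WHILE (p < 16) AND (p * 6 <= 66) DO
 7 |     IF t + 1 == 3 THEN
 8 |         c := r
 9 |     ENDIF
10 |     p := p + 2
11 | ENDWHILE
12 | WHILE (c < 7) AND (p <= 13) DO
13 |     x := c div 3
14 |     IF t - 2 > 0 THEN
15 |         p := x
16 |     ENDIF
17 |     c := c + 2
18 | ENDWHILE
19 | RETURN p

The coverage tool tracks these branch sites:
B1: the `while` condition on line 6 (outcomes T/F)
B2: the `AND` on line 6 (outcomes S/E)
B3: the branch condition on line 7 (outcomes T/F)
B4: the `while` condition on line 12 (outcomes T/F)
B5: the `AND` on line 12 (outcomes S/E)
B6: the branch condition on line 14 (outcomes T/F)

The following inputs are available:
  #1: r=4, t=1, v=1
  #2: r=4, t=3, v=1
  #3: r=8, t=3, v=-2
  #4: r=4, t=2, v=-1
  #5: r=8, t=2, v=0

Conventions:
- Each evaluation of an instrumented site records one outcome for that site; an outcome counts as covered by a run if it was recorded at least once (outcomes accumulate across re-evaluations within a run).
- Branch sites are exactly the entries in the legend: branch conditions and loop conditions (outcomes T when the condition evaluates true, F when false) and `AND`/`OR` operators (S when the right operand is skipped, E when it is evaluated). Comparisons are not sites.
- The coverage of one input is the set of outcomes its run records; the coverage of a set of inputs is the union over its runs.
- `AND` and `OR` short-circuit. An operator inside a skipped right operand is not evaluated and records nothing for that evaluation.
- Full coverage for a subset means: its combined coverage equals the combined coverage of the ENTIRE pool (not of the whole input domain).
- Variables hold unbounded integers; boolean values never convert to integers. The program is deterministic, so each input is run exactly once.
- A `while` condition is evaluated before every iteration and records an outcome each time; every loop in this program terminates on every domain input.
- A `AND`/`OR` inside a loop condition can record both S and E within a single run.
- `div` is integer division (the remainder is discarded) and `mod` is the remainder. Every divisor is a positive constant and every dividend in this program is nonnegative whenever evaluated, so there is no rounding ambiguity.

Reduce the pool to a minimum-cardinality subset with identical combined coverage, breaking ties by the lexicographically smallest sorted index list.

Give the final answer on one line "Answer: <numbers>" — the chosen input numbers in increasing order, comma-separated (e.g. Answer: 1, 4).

test 1 (r=4, t=1, v=1) hits B1=T, B1=F, B2=E, B3=F, B4=T, B4=F, B5=S, B5=E, B6=F
test 2 (r=4, t=3, v=1) hits B1=T, B1=F, B2=E, B3=F, B4=T, B4=F, B5=S, B5=E, B6=T
test 3 (r=8, t=3, v=-2) hits B1=F, B2=E, B4=T, B4=F, B5=S, B5=E, B6=T
test 4 (r=4, t=2, v=-1) hits B1=T, B1=F, B2=E, B3=T, B4=T, B4=F, B5=S, B5=E, B6=F
test 5 (r=8, t=2, v=0) hits B1=F, B2=E, B4=T, B4=F, B5=S, B5=E, B6=F
pool-wide coverage (11 outcomes): B1=T, B1=F, B2=E, B3=T, B3=F, B4=T, B4=F, B5=S, B5=E, B6=T, B6=F
checked all size-1 subsets: none covers 11 outcomes (max 9/11)
inputs {2, 4} (size 2) cover everything; no size-2 subset with a lexicographically smaller index list covers all 11

Answer: 2, 4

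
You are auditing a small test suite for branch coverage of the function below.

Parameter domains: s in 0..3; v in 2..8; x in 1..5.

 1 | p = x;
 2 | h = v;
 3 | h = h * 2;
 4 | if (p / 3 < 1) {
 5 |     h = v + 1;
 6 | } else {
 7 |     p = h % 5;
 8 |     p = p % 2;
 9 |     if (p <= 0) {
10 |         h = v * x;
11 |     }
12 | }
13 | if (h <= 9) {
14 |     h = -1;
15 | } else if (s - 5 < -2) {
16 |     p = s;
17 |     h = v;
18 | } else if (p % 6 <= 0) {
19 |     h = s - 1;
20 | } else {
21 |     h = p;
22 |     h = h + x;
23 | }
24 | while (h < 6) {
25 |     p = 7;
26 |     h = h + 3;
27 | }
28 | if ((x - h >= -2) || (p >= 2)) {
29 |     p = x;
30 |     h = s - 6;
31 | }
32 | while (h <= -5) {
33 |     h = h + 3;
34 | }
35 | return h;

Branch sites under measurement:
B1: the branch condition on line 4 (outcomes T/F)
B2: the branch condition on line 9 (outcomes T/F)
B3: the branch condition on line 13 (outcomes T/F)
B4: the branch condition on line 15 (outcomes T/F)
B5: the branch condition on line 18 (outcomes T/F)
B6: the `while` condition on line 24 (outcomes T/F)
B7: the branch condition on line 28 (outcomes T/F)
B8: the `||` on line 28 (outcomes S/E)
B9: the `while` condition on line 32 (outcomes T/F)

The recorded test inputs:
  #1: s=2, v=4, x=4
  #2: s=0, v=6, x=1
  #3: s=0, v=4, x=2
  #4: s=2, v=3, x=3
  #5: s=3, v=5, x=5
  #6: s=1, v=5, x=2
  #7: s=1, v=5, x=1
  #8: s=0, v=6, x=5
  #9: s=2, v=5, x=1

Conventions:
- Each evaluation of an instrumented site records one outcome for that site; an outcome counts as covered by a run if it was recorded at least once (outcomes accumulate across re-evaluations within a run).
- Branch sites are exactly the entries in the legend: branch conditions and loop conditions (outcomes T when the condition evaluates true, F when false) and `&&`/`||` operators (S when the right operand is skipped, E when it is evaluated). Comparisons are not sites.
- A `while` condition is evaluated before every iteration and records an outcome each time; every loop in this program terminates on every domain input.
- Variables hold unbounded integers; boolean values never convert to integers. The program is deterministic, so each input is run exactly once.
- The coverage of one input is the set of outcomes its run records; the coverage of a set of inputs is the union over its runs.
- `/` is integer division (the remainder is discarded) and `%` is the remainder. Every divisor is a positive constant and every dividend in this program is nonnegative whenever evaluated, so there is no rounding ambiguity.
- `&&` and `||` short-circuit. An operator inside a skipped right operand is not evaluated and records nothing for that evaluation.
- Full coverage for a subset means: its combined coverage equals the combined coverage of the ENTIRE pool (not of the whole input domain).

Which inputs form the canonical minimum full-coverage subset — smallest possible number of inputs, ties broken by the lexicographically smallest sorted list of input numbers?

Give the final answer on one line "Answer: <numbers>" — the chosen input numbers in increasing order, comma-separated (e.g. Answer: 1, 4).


#1 (s=2, v=4, x=4) -> B1->F, B2->F, B3->T, B6->T, B6->T, B6->T, B6->F, B8->E, B7->T, B9->F; covered: B1=F, B2=F, B3=T, B6=T, B6=F, B7=T, B8=E, B9=F
#2 (s=0, v=6, x=1) -> B1->T, B3->T, B6->T, B6->T, B6->T, B6->F, B8->E, B7->T, B9->T, B9->F; covered: B1=T, B3=T, B6=T, B6=F, B7=T, B8=E, B9=T, B9=F
#3 (s=0, v=4, x=2) -> B1->T, B3->T, B6->T, B6->T, B6->T, B6->F, B8->E, B7->T, B9->T, B9->F; covered: B1=T, B3=T, B6=T, B6=F, B7=T, B8=E, B9=T, B9=F
#4 (s=2, v=3, x=3) -> B1->F, B2->F, B3->T, B6->T, B6->T, B6->T, B6->F, B8->E, B7->T, B9->F; covered: B1=F, B2=F, B3=T, B6=T, B6=F, B7=T, B8=E, B9=F
#5 (s=3, v=5, x=5) -> B1->F, B2->T, B3->F, B4->F, B5->T, B6->T, B6->T, B6->F, B8->E, B7->T, B9->F; covered: B1=F, B2=T, B3=F, B4=F, B5=T, B6=T, B6=F, B7=T, B8=E, B9=F
#6 (s=1, v=5, x=2) -> B1->T, B3->T, B6->T, B6->T, B6->T, B6->F, B8->E, B7->T, B9->T, B9->F; covered: B1=T, B3=T, B6=T, B6=F, B7=T, B8=E, B9=T, B9=F
#7 (s=1, v=5, x=1) -> B1->T, B3->T, B6->T, B6->T, B6->T, B6->F, B8->E, B7->T, B9->T, B9->F; covered: B1=T, B3=T, B6=T, B6=F, B7=T, B8=E, B9=T, B9=F
#8 (s=0, v=6, x=5) -> B1->F, B2->T, B3->F, B4->T, B6->F, B8->S, B7->T, B9->T, B9->F; covered: B1=F, B2=T, B3=F, B4=T, B6=F, B7=T, B8=S, B9=T, B9=F
#9 (s=2, v=5, x=1) -> B1->T, B3->T, B6->T, B6->T, B6->T, B6->F, B8->E, B7->T, B9->F; covered: B1=T, B3=T, B6=T, B6=F, B7=T, B8=E, B9=F
the full pool covers 16 outcomes: B1=T, B1=F, B2=T, B2=F, B3=T, B3=F, B4=T, B4=F, B5=T, B6=T, B6=F, B7=T, B8=S, B8=E, B9=T, B9=F
every size-1 subset falls short of the 16 outcomes (best: 10/16)
every size-2 subset falls short of the 16 outcomes (best: 13/16)
every size-3 subset falls short of the 16 outcomes (best: 15/16)
inputs {1, 2, 5, 8} (size 4) cover everything; no size-4 subset with a lexicographically smaller index list covers all 16
Answer: 1, 2, 5, 8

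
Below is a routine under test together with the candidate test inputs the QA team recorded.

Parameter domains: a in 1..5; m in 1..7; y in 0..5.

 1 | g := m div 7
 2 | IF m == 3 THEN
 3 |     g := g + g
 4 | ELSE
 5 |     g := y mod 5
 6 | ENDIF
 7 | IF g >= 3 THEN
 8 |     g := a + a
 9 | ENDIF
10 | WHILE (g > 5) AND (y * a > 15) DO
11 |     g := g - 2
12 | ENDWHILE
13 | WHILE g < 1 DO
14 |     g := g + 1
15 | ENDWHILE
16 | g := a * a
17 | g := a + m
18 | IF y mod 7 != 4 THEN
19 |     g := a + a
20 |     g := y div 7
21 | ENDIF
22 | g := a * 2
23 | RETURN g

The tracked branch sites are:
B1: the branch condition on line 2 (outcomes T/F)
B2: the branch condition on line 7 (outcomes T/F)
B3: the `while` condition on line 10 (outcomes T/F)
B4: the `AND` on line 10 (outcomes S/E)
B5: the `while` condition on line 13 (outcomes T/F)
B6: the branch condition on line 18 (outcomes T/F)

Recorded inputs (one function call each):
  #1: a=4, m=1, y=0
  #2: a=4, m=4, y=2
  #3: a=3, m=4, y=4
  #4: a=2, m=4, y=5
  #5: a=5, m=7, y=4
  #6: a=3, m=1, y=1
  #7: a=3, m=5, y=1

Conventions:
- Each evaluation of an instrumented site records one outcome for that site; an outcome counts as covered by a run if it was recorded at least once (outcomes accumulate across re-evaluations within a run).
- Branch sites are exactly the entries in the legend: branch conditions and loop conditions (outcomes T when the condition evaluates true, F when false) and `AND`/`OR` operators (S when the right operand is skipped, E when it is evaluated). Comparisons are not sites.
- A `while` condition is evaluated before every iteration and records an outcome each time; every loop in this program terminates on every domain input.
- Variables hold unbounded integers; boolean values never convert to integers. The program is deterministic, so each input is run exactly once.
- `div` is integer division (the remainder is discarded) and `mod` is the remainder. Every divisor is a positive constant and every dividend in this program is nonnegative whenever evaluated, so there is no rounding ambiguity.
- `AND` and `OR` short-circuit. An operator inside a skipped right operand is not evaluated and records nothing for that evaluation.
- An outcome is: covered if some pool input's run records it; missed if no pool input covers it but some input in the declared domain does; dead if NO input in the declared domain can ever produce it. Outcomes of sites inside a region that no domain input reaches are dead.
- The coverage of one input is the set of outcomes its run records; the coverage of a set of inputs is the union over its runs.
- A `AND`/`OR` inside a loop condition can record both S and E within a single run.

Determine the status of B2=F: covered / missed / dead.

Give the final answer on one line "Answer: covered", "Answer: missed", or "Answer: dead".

B2=F is recorded by pool input(s) 1, 2, 4, 6, 7 -> covered

Answer: covered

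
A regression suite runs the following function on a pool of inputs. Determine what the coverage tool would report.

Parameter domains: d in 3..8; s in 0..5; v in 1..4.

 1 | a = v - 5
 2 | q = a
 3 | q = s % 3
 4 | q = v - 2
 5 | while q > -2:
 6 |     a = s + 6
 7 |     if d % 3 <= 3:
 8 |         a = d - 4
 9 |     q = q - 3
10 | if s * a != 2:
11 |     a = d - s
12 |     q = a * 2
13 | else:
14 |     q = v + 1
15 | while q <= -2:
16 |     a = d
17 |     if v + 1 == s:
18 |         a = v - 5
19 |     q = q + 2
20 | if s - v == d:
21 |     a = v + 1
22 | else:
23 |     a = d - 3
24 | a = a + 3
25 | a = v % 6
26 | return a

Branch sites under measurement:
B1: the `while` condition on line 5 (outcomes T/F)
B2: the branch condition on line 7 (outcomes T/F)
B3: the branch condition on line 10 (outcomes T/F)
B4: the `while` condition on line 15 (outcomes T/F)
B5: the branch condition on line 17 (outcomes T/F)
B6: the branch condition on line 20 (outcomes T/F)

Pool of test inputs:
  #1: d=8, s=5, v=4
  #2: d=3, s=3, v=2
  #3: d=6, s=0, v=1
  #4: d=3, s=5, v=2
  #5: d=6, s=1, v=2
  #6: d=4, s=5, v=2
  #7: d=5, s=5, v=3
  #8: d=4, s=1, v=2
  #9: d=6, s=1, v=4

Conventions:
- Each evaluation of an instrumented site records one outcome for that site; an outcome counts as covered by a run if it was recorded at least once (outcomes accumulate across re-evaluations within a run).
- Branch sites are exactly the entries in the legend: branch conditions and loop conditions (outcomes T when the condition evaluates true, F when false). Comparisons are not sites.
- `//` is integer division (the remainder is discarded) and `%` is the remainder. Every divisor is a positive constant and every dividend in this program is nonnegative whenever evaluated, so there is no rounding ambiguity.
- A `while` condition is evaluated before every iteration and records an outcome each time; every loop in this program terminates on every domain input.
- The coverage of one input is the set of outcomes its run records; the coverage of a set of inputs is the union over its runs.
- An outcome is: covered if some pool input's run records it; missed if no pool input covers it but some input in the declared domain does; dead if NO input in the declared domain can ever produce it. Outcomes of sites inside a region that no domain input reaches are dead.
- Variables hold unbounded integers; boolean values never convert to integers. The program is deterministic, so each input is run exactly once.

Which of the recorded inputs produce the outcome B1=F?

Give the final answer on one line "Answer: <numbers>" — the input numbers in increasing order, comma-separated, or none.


input #1 (d=8, s=5, v=4): hits B1=F
input #2 (d=3, s=3, v=2): hits B1=F
input #3 (d=6, s=0, v=1): hits B1=F
input #4 (d=3, s=5, v=2): hits B1=F
input #5 (d=6, s=1, v=2): hits B1=F
input #6 (d=4, s=5, v=2): hits B1=F
input #7 (d=5, s=5, v=3): hits B1=F
input #8 (d=4, s=1, v=2): hits B1=F
input #9 (d=6, s=1, v=4): hits B1=F
Answer: 1, 2, 3, 4, 5, 6, 7, 8, 9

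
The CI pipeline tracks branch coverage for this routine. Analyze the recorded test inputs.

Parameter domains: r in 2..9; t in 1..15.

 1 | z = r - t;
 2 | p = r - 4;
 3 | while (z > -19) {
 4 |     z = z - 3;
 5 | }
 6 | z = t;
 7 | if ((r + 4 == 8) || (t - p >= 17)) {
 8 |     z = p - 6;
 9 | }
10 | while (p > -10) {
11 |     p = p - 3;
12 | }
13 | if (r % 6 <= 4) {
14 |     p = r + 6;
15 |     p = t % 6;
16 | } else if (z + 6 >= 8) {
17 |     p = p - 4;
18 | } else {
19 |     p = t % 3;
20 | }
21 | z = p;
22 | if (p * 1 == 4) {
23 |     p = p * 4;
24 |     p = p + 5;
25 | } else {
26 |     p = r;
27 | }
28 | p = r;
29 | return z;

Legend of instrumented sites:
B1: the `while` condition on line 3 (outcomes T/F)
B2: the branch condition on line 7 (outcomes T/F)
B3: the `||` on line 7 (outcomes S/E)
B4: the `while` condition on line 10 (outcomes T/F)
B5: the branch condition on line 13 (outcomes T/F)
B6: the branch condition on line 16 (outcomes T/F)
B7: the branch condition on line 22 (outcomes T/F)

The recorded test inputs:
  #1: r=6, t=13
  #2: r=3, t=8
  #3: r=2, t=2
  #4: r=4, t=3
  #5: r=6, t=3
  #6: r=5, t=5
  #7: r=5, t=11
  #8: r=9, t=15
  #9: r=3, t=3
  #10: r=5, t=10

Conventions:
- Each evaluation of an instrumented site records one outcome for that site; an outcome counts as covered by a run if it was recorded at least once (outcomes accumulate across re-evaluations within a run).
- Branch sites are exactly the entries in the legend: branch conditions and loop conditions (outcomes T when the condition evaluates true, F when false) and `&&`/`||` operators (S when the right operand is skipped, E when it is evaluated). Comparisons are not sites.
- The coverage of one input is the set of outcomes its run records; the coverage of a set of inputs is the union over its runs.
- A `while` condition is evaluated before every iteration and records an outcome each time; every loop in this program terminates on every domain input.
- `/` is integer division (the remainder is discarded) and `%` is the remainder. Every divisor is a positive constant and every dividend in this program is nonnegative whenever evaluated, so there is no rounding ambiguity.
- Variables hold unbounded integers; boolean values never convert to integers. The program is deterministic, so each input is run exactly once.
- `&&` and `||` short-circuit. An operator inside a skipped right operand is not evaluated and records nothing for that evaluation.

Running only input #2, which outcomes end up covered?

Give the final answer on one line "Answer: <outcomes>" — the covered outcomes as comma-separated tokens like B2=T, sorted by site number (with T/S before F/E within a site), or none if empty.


Event log for input #2 (r=3, t=8):
  B1->T, B1->T, B1->T, B1->T, B1->T, B1->F, B3->E, B2->F, B4->T, B4->T
  B4->T, B4->F, B5->T, B7->F
collecting distinct outcomes: B1=T, B1=F, B2=F, B3=E, B4=T, B4=F, B5=T, B7=F
Answer: B1=T, B1=F, B2=F, B3=E, B4=T, B4=F, B5=T, B7=F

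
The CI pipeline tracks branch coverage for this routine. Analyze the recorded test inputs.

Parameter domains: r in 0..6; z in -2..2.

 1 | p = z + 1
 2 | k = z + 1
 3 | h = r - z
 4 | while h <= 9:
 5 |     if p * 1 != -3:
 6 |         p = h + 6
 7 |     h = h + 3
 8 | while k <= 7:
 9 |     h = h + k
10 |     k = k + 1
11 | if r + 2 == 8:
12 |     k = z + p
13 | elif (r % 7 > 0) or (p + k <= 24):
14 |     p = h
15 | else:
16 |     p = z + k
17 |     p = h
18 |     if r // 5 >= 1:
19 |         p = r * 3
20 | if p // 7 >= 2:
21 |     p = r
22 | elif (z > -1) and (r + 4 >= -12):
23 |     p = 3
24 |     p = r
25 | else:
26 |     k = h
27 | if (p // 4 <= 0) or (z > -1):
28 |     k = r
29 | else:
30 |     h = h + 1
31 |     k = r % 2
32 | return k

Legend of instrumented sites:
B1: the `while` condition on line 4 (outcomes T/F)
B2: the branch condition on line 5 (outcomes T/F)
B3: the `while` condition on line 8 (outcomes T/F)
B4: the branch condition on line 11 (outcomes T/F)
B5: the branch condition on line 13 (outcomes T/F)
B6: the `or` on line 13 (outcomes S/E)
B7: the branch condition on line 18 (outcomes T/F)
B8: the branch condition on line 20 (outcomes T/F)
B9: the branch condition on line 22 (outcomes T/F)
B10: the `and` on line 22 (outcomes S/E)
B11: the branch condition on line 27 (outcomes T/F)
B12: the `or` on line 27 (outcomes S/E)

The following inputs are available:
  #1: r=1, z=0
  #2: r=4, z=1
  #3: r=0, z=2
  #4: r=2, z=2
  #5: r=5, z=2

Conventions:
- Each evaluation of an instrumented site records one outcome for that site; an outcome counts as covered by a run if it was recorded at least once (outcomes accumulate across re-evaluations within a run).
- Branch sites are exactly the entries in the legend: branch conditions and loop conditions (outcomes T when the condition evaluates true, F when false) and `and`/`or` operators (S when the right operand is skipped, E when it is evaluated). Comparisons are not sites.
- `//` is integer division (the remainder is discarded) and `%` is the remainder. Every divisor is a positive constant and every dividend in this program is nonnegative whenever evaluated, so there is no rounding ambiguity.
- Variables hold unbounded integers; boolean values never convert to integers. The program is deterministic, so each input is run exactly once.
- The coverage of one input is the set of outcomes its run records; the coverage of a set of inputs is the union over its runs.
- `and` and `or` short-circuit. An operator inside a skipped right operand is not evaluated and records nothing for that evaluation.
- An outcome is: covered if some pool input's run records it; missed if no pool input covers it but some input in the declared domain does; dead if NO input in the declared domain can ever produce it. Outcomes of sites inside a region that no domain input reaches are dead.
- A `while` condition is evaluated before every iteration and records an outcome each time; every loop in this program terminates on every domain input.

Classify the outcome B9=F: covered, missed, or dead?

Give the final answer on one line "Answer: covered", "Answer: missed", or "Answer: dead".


no pool input records B9=F
but domain input (r=6, z=-1) does record it -> reachable, so missed
Answer: missed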